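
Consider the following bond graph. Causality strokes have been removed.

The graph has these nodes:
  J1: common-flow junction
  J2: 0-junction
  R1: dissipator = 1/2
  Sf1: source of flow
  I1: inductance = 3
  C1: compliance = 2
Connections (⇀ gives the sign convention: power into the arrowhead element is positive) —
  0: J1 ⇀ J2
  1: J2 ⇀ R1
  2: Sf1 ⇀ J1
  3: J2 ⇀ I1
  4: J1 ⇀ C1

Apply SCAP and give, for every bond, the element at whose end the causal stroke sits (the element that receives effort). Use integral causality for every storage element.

b2 stroke at Sf1  (Sf1: flow source, stroke at near end)
b0 stroke at J1  (J1: bond 2 brought flow, rest push out)
b4 stroke at J1  (J1 flow already set via bond 2)
b3 stroke at I1  (prefer integral on I1)
b1 stroke at J2  (closing 0-jn rule on J2)

b0 →J1
b1 →J2
b2 →Sf1
b3 →I1
b4 →J1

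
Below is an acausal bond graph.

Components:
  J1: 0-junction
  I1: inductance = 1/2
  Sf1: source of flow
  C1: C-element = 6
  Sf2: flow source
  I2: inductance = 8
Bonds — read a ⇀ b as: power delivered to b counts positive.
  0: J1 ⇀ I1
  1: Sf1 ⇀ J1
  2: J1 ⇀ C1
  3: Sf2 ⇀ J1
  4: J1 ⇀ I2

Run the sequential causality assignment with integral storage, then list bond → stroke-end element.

bond 1 stroke at Sf1  (source Sf1 imposes f)
bond 3 stroke at Sf2  (Sf2 fixes flow; stroke at Sf2)
bond 0 stroke at I1  (I1 outputs flow p/I1)
bond 2 stroke at J1  (prefer integral on C1)
bond 4 stroke at I2  (J1: bond 2 brought effort, rest push out)

#0 stroke at I1
#1 stroke at Sf1
#2 stroke at J1
#3 stroke at Sf2
#4 stroke at I2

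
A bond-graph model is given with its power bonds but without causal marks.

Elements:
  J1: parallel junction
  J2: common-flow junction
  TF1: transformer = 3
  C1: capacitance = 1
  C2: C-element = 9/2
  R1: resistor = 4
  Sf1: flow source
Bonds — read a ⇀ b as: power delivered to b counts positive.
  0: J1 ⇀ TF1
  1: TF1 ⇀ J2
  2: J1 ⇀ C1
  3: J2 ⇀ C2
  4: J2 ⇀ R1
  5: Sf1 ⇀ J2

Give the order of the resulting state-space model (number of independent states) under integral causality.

2  (C1, C2 all integral)

#5 stroke→Sf1  (Sf1: flow source, stroke at near end)
#1 stroke→J2  (1-jn J2 has f-setter on 5)
#3 stroke→J2  (J2: bond 5 brought flow, rest push out)
#4 stroke→J2  (J2 flow already set via bond 5)
#0 stroke→TF1  (through TF1, causality passes straight; one stroke at TF1)
#2 stroke→J1  (J1 needs exactly one e-in)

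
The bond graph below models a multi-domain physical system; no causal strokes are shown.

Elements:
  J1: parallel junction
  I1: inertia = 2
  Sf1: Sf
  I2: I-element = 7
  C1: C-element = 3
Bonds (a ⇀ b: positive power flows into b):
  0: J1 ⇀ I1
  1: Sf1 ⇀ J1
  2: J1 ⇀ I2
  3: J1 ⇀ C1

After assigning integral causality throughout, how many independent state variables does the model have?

b1 |Sf1  (Sf1 (Sf) sets flow on bond)
b0 |I1  (I1 integral (f out))
b2 |I2  (I2 integral (f out))
b3 |J1  (only one effort-in slot at J1)

3  (C1, I1, I2 all integral)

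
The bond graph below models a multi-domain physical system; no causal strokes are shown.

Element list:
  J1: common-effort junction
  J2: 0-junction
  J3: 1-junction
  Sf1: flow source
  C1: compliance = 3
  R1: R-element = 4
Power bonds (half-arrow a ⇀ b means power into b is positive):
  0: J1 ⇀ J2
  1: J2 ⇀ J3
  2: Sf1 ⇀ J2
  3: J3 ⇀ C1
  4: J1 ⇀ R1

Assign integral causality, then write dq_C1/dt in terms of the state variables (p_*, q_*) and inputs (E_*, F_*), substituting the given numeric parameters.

dq_C1/dt = F_Sf1 - q_C1/12

b2 stroke→Sf1  (Sf1 (Sf) sets flow on bond)
b3 stroke→J3  (C1: C, integral causality)
b1 stroke→J2  (closing 1-jn rule on J3)
b0 stroke→J1  (0-jn J2 has e-setter on 1)
b4 stroke→R1  (0-jn J1 has e-setter on 0)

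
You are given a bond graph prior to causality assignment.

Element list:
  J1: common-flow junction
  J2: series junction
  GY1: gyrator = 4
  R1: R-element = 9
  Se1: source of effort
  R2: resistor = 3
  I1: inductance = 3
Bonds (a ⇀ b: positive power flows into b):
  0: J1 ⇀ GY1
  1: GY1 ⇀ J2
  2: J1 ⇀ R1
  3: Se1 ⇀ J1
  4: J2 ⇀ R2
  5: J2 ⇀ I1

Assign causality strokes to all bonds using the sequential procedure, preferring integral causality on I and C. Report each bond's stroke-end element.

b0 stroke→J1
b1 stroke→J2
b2 stroke→R1
b3 stroke→J1
b4 stroke→J2
b5 stroke→I1

b3 stroke at J1  (Se1 (Se) sets effort on bond)
b5 stroke at I1  (I1 integral (f out))
b1 stroke at J2  (common-f at J2 fixed by 5)
b4 stroke at J2  (common-f at J2 fixed by 5)
b0 stroke at J1  (GY1: gyrator matches bond 1)
b2 stroke at R1  (only one flow-in slot at J1)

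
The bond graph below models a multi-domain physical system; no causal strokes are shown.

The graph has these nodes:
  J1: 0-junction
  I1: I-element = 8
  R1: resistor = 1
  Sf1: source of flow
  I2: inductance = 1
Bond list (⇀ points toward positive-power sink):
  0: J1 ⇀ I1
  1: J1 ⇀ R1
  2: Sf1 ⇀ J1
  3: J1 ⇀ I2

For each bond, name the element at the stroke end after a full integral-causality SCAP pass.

b0 stroke at I1
b1 stroke at J1
b2 stroke at Sf1
b3 stroke at I2

β2 →Sf1  (Sf1: flow source, stroke at near end)
β0 →I1  (I1 outputs flow p/I1)
β3 →I2  (I2 integral (f out))
β1 →J1  (J1: last free bond brings effort in)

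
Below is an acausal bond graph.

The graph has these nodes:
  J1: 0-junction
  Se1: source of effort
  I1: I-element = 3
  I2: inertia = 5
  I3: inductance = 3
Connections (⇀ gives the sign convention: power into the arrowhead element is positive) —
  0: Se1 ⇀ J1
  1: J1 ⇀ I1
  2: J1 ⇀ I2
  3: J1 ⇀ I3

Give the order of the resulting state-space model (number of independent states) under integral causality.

3  (I1, I2, I3 all integral)

β0 →J1  (Se1 fixes effort; stroke away)
β1 →I1  (0-jn J1 has e-setter on 0)
β2 →I2  (common-e at J1 fixed by 0)
β3 →I3  (common-e at J1 fixed by 0)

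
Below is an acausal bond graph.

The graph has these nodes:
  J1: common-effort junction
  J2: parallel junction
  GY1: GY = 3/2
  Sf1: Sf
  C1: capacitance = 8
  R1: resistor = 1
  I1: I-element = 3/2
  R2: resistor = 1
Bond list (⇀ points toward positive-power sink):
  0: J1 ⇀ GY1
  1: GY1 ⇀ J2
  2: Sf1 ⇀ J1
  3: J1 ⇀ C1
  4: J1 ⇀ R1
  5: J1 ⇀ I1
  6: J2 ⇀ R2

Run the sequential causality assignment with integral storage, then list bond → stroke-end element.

β0 →GY1
β1 →GY1
β2 →Sf1
β3 →J1
β4 →R1
β5 →I1
β6 →J2

b2 →Sf1  (source Sf1 imposes f)
b3 →J1  (prefer integral on C1)
b0 →GY1  (J1 effort already set via bond 3)
b4 →R1  (0-jn J1 has e-setter on 3)
b5 →I1  (common-e at J1 fixed by 3)
b1 →GY1  (GY1: gyrator matches bond 0)
b6 →J2  (closing 0-jn rule on J2)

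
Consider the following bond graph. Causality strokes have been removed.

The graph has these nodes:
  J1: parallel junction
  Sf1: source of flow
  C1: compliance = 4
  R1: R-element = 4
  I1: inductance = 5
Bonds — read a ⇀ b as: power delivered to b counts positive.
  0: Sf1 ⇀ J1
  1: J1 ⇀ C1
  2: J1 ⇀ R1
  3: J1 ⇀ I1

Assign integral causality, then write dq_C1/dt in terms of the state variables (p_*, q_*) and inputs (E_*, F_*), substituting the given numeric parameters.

dq_C1/dt = F_Sf1 - p_I1/5 - q_C1/16

b0 stroke at Sf1  (Sf1 fixes flow; stroke at Sf1)
b1 stroke at J1  (C1 integral (e out))
b2 stroke at R1  (J1 effort already set via bond 1)
b3 stroke at I1  (0-jn J1 has e-setter on 1)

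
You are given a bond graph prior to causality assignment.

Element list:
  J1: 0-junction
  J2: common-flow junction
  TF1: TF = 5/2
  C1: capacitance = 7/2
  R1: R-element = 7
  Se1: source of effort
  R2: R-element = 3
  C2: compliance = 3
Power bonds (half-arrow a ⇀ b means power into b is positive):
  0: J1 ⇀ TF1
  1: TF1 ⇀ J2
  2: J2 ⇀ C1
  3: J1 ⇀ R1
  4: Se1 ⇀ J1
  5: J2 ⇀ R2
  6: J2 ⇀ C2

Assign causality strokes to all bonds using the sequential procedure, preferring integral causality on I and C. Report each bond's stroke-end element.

β0 stroke at TF1
β1 stroke at J2
β2 stroke at J2
β3 stroke at R1
β4 stroke at J1
β5 stroke at R2
β6 stroke at J2

bond 4 stroke→J1  (Se1 (Se) sets effort on bond)
bond 0 stroke→TF1  (J1 effort already set via bond 4)
bond 3 stroke→R1  (common-e at J1 fixed by 4)
bond 1 stroke→J2  (TF1 one-in-one-out from 0)
bond 2 stroke→J2  (C1 outputs effort q/C1)
bond 6 stroke→J2  (C2 outputs effort q/C2)
bond 5 stroke→R2  (closing 1-jn rule on J2)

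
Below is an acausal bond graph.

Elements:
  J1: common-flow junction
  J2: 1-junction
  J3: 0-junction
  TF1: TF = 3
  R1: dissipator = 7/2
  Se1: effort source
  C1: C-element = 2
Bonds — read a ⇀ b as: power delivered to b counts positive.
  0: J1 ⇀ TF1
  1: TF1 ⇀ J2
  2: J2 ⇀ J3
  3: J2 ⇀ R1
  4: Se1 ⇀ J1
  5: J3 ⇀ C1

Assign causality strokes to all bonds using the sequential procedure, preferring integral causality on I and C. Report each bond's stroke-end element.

bond 4 →J1  (Se1 (Se) sets effort on bond)
bond 0 →TF1  (closing 1-jn rule on J1)
bond 1 →J2  (TF TF1: opposite of bond 0)
bond 5 →J3  (prefer integral on C1)
bond 2 →J2  (J3 effort already set via bond 5)
bond 3 →R1  (J2 needs exactly one f-in)

β0 stroke at TF1
β1 stroke at J2
β2 stroke at J2
β3 stroke at R1
β4 stroke at J1
β5 stroke at J3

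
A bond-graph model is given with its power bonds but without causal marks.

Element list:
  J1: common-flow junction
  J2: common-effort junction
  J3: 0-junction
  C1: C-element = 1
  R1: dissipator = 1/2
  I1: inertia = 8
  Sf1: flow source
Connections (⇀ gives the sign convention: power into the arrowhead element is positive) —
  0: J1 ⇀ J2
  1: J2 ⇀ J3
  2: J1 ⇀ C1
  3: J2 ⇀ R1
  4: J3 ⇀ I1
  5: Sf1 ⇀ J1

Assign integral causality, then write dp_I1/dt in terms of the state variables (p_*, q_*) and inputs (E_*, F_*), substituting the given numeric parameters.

dp_I1/dt = F_Sf1/2 - p_I1/16

bond 5 →Sf1  (source Sf1 imposes f)
bond 0 →J1  (1-jn J1 has f-setter on 5)
bond 2 →J1  (common-f at J1 fixed by 5)
bond 4 →I1  (I1: I, integral causality)
bond 1 →J3  (J3: last free bond brings effort in)
bond 3 →J2  (J2: last free bond brings effort in)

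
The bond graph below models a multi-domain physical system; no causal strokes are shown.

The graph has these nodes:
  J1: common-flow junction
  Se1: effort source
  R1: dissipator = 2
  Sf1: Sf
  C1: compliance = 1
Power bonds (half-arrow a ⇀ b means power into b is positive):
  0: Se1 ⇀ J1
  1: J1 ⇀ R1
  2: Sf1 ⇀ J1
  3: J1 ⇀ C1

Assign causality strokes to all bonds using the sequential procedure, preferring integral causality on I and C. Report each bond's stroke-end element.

#0 |J1
#1 |J1
#2 |Sf1
#3 |J1

#0 |J1  (Se1: effort source, stroke at far end)
#2 |Sf1  (Sf1 fixes flow; stroke at Sf1)
#1 |J1  (J1 flow already set via bond 2)
#3 |J1  (J1 flow already set via bond 2)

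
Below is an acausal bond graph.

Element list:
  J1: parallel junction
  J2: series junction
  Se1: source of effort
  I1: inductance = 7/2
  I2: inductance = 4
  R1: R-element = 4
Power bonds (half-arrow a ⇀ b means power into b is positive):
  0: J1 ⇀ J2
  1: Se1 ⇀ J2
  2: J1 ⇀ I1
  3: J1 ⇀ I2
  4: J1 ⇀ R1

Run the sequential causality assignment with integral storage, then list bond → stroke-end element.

bond 1 |J2  (Se1 (Se) sets effort on bond)
bond 0 |J1  (J2 needs exactly one f-in)
bond 2 |I1  (J1 effort already set via bond 0)
bond 3 |I2  (J1: bond 0 brought effort, rest push out)
bond 4 |R1  (J1: bond 0 brought effort, rest push out)

#0 stroke at J1
#1 stroke at J2
#2 stroke at I1
#3 stroke at I2
#4 stroke at R1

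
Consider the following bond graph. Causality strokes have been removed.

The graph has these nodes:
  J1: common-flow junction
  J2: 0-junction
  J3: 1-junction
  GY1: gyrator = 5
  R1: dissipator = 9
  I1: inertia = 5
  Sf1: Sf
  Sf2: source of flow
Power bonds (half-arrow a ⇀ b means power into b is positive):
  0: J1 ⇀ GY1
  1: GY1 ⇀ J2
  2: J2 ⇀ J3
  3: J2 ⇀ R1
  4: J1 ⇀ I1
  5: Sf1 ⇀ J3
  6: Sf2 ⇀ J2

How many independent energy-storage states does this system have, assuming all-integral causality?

b5 →Sf1  (Sf1: flow source, stroke at near end)
b6 →Sf2  (Sf2: flow source, stroke at near end)
b2 →J3  (J3 flow already set via bond 5)
b4 →I1  (I1 outputs flow p/I1)
b0 →J1  (1-jn J1 has f-setter on 4)
b1 →J2  (through GY1, causality inverts; strokes same side of GY1)
b3 →R1  (J2: bond 1 brought effort, rest push out)

1  (I1 all integral)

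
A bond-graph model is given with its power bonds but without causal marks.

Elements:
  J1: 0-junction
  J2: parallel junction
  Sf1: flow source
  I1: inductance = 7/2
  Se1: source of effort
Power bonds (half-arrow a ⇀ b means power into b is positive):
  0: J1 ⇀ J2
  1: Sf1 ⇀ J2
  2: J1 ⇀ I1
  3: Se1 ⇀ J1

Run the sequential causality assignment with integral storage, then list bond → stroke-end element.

#0 stroke→J2
#1 stroke→Sf1
#2 stroke→I1
#3 stroke→J1

b1 stroke→Sf1  (Sf1 fixes flow; stroke at Sf1)
b3 stroke→J1  (Se1 fixes effort; stroke away)
b0 stroke→J2  (J1: bond 3 brought effort, rest push out)
b2 stroke→I1  (0-jn J1 has e-setter on 3)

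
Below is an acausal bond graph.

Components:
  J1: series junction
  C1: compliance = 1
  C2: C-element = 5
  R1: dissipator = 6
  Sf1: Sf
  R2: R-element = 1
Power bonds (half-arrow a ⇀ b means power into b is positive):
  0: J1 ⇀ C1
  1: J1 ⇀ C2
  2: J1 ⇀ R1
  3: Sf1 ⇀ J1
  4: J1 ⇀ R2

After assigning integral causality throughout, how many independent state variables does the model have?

2  (C1, C2 all integral)

β3 stroke→Sf1  (source Sf1 imposes f)
β0 stroke→J1  (1-jn J1 has f-setter on 3)
β1 stroke→J1  (common-f at J1 fixed by 3)
β2 stroke→J1  (J1: bond 3 brought flow, rest push out)
β4 stroke→J1  (J1: bond 3 brought flow, rest push out)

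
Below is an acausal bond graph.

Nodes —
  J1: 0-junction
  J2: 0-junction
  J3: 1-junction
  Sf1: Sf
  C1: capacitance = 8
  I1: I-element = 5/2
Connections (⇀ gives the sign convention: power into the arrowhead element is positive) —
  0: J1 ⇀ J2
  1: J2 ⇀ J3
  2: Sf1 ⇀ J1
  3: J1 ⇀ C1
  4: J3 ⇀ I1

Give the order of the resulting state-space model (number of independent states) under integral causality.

b2 stroke at Sf1  (Sf1: flow source, stroke at near end)
b3 stroke at J1  (C1: C, integral causality)
b0 stroke at J2  (common-e at J1 fixed by 3)
b1 stroke at J3  (J2: bond 0 brought effort, rest push out)
b4 stroke at I1  (closing 1-jn rule on J3)

2  (C1, I1 all integral)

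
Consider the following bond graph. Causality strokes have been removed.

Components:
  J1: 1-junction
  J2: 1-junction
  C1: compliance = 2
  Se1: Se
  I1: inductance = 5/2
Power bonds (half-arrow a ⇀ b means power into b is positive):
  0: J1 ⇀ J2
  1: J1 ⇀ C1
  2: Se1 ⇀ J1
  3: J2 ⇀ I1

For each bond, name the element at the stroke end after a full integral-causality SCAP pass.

b0 |J2
b1 |J1
b2 |J1
b3 |I1

#2 |J1  (Se1 (Se) sets effort on bond)
#1 |J1  (prefer integral on C1)
#0 |J2  (J1: last free bond brings flow in)
#3 |I1  (only one flow-in slot at J2)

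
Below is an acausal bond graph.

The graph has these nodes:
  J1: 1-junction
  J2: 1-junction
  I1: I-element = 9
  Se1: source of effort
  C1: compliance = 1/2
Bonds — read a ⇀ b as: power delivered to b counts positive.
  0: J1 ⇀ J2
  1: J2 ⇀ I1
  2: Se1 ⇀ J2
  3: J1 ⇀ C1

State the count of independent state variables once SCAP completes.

2  (C1, I1 all integral)

#2 →J2  (Se1 (Se) sets effort on bond)
#1 →I1  (I1 outputs flow p/I1)
#0 →J2  (1-jn J2 has f-setter on 1)
#3 →J1  (J1 flow already set via bond 0)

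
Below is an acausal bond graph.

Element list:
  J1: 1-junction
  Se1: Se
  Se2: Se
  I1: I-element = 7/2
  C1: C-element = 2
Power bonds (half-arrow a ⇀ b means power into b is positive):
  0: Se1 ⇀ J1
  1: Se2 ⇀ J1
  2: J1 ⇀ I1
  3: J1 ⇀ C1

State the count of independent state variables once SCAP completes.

2  (C1, I1 all integral)

bond 0 |J1  (source Se1 imposes e)
bond 1 |J1  (Se2 (Se) sets effort on bond)
bond 2 |I1  (I1: I, integral causality)
bond 3 |J1  (1-jn J1 has f-setter on 2)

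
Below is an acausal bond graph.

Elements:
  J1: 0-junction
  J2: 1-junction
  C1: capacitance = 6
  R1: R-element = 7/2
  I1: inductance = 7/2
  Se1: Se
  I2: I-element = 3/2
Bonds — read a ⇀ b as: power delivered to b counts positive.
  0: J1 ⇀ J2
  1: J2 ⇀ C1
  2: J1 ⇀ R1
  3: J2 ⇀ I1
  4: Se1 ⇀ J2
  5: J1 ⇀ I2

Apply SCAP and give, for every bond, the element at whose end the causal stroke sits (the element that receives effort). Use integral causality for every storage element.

b0 stroke at J2
b1 stroke at J2
b2 stroke at J1
b3 stroke at I1
b4 stroke at J2
b5 stroke at I2

bond 4 stroke at J2  (Se1: effort source, stroke at far end)
bond 1 stroke at J2  (prefer integral on C1)
bond 3 stroke at I1  (prefer integral on I1)
bond 0 stroke at J2  (1-jn J2 has f-setter on 3)
bond 5 stroke at I2  (I2: I, integral causality)
bond 2 stroke at J1  (J1 needs exactly one e-in)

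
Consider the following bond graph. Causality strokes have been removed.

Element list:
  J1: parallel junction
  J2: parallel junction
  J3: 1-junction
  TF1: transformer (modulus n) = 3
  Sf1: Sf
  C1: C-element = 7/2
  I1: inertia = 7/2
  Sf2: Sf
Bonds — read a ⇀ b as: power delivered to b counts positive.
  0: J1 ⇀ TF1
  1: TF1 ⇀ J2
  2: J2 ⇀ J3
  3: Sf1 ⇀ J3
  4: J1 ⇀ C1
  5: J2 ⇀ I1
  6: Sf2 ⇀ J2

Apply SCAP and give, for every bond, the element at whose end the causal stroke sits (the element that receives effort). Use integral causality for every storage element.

β3 stroke at Sf1  (Sf1 fixes flow; stroke at Sf1)
β6 stroke at Sf2  (Sf2: flow source, stroke at near end)
β2 stroke at J3  (J3 flow already set via bond 3)
β4 stroke at J1  (C1 outputs effort q/C1)
β0 stroke at TF1  (J1 effort already set via bond 4)
β1 stroke at J2  (TF TF1: opposite of bond 0)
β5 stroke at I1  (J2 effort already set via bond 1)

#0 stroke→TF1
#1 stroke→J2
#2 stroke→J3
#3 stroke→Sf1
#4 stroke→J1
#5 stroke→I1
#6 stroke→Sf2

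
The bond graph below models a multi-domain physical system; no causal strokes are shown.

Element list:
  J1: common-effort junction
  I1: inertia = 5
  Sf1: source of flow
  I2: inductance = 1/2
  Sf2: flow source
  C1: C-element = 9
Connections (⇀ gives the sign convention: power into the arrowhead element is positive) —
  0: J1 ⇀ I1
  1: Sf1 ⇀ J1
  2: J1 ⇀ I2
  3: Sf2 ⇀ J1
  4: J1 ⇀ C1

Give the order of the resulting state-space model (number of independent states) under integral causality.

3  (C1, I1, I2 all integral)

b1 →Sf1  (Sf1 (Sf) sets flow on bond)
b3 →Sf2  (source Sf2 imposes f)
b0 →I1  (I1: I, integral causality)
b2 →I2  (I2 integral (f out))
b4 →J1  (only one effort-in slot at J1)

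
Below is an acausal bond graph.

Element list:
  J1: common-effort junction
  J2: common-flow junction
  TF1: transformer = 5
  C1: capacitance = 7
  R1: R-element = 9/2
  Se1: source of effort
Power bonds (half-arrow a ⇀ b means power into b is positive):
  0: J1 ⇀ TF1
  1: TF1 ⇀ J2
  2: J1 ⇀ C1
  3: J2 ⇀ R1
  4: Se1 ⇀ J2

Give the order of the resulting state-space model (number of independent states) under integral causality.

1  (C1 all integral)

bond 4 |J2  (Se1 (Se) sets effort on bond)
bond 2 |J1  (C1: C, integral causality)
bond 0 |TF1  (J1: bond 2 brought effort, rest push out)
bond 1 |J2  (through TF1, causality passes straight; one stroke at TF1)
bond 3 |R1  (only one flow-in slot at J2)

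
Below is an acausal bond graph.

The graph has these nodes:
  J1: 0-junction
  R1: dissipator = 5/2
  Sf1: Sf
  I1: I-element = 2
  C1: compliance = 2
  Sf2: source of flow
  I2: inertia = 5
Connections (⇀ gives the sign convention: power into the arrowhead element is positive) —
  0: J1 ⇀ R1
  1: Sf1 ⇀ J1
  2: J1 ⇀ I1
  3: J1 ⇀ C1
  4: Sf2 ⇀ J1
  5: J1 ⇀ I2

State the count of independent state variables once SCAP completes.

3  (C1, I1, I2 all integral)

β1 stroke→Sf1  (Sf1 (Sf) sets flow on bond)
β4 stroke→Sf2  (Sf2: flow source, stroke at near end)
β2 stroke→I1  (I1: I, integral causality)
β3 stroke→J1  (prefer integral on C1)
β0 stroke→R1  (J1: bond 3 brought effort, rest push out)
β5 stroke→I2  (J1 effort already set via bond 3)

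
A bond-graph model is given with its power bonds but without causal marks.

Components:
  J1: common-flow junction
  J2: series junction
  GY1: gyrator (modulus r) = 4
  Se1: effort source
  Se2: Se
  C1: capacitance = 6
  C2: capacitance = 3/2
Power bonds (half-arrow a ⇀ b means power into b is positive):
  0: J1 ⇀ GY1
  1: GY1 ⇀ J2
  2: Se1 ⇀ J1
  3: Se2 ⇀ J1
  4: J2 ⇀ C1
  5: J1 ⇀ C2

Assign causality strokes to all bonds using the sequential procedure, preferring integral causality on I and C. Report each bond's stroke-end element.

bond 0 |GY1
bond 1 |GY1
bond 2 |J1
bond 3 |J1
bond 4 |J2
bond 5 |J1

b2 →J1  (source Se1 imposes e)
b3 →J1  (source Se2 imposes e)
b4 →J2  (prefer integral on C1)
b1 →GY1  (J2: last free bond brings flow in)
b0 →GY1  (GY1: gyrator matches bond 1)
b5 →J1  (common-f at J1 fixed by 0)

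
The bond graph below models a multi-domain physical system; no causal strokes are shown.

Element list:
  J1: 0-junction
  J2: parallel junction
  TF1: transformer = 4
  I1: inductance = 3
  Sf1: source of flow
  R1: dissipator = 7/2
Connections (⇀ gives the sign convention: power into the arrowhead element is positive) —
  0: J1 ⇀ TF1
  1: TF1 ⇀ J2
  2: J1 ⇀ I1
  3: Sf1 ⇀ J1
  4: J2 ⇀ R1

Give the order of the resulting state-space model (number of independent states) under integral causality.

1  (I1 all integral)

β3 stroke→Sf1  (Sf1: flow source, stroke at near end)
β2 stroke→I1  (I1: I, integral causality)
β0 stroke→J1  (closing 0-jn rule on J1)
β1 stroke→TF1  (through TF1, causality passes straight; one stroke at TF1)
β4 stroke→J2  (closing 0-jn rule on J2)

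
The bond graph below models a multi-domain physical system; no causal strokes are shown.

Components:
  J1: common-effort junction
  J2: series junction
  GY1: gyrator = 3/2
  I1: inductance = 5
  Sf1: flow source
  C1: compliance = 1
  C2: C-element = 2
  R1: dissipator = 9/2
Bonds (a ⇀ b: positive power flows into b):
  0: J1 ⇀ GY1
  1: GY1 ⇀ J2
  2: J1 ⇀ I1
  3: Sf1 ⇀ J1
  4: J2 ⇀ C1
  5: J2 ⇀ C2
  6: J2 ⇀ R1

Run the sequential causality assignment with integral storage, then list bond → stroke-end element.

β3 →Sf1  (Sf1 fixes flow; stroke at Sf1)
β2 →I1  (I1 outputs flow p/I1)
β0 →J1  (J1 needs exactly one e-in)
β1 →J2  (GY GY1: same side as bond 0)
β4 →J2  (C1 outputs effort q/C1)
β5 →J2  (C2: C, integral causality)
β6 →R1  (only one flow-in slot at J2)

bond 0 stroke→J1
bond 1 stroke→J2
bond 2 stroke→I1
bond 3 stroke→Sf1
bond 4 stroke→J2
bond 5 stroke→J2
bond 6 stroke→R1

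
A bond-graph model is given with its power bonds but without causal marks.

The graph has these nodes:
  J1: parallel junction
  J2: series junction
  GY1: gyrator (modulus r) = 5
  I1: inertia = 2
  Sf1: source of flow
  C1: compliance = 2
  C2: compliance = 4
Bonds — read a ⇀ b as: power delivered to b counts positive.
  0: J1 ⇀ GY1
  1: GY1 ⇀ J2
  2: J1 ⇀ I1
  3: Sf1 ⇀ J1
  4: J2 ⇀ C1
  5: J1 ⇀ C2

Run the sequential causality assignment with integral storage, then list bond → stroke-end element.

b0 →GY1
b1 →GY1
b2 →I1
b3 →Sf1
b4 →J2
b5 →J1

bond 3 →Sf1  (source Sf1 imposes f)
bond 2 →I1  (I1 outputs flow p/I1)
bond 4 →J2  (prefer integral on C1)
bond 1 →GY1  (only one flow-in slot at J2)
bond 0 →GY1  (GY1: gyrator matches bond 1)
bond 5 →J1  (J1 needs exactly one e-in)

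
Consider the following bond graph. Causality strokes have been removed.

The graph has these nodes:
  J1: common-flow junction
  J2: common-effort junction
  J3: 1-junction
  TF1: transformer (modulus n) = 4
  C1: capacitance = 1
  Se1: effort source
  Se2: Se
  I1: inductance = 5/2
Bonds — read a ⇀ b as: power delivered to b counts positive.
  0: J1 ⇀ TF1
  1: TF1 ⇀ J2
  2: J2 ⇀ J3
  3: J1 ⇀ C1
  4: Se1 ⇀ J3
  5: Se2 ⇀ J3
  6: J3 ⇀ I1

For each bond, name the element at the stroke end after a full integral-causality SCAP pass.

#0 →TF1
#1 →J2
#2 →J3
#3 →J1
#4 →J3
#5 →J3
#6 →I1

#4 stroke at J3  (Se1: effort source, stroke at far end)
#5 stroke at J3  (Se2: effort source, stroke at far end)
#3 stroke at J1  (prefer integral on C1)
#0 stroke at TF1  (closing 1-jn rule on J1)
#1 stroke at J2  (TF1: transformer flips bond 0)
#2 stroke at J3  (0-jn J2 has e-setter on 1)
#6 stroke at I1  (J3: last free bond brings flow in)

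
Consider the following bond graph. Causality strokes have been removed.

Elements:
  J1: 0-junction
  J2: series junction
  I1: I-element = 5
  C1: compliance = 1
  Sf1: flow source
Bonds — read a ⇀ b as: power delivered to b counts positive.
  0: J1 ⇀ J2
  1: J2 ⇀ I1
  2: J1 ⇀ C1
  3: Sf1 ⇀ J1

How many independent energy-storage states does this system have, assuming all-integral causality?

#3 →Sf1  (source Sf1 imposes f)
#1 →I1  (prefer integral on I1)
#0 →J2  (J2 flow already set via bond 1)
#2 →J1  (J1: last free bond brings effort in)

2  (C1, I1 all integral)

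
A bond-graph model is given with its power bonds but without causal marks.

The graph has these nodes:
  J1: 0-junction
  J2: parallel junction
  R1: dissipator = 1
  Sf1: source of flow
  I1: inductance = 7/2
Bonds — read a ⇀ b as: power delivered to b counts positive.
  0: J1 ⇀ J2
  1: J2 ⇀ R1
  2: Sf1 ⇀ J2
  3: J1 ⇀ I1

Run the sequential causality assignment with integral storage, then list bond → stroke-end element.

β0 |J1
β1 |J2
β2 |Sf1
β3 |I1

β2 stroke at Sf1  (Sf1 fixes flow; stroke at Sf1)
β3 stroke at I1  (I1: I, integral causality)
β0 stroke at J1  (closing 0-jn rule on J1)
β1 stroke at J2  (J2: last free bond brings effort in)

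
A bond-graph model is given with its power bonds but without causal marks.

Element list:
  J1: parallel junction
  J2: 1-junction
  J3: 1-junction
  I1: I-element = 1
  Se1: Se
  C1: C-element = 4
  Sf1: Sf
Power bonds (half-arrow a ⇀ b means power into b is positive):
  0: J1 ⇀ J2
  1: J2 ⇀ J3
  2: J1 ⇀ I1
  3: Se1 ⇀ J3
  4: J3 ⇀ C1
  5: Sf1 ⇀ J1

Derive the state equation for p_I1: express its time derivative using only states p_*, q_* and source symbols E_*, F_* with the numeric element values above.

dp_I1/dt = -E_Se1 + q_C1/4

b3 |J3  (source Se1 imposes e)
b5 |Sf1  (Sf1 fixes flow; stroke at Sf1)
b2 |I1  (I1 outputs flow p/I1)
b0 |J1  (only one effort-in slot at J1)
b1 |J2  (1-jn J2 has f-setter on 0)
b4 |J3  (J3: bond 1 brought flow, rest push out)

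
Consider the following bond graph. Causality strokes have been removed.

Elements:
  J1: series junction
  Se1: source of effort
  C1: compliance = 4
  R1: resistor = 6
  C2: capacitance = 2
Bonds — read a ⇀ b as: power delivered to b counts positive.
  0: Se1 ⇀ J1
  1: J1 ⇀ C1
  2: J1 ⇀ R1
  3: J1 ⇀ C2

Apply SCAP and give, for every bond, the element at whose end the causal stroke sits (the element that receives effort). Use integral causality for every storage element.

bond 0 stroke→J1
bond 1 stroke→J1
bond 2 stroke→R1
bond 3 stroke→J1

#0 stroke→J1  (Se1: effort source, stroke at far end)
#1 stroke→J1  (C1: C, integral causality)
#3 stroke→J1  (C2 integral (e out))
#2 stroke→R1  (closing 1-jn rule on J1)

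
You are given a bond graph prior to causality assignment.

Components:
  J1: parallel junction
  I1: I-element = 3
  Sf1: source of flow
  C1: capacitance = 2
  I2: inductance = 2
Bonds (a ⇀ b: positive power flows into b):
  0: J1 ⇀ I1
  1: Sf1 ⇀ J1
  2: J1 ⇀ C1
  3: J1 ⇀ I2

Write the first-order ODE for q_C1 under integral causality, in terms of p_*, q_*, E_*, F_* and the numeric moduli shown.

dq_C1/dt = F_Sf1 - p_I1/3 - p_I2/2

#1 |Sf1  (Sf1 (Sf) sets flow on bond)
#0 |I1  (I1 integral (f out))
#2 |J1  (prefer integral on C1)
#3 |I2  (0-jn J1 has e-setter on 2)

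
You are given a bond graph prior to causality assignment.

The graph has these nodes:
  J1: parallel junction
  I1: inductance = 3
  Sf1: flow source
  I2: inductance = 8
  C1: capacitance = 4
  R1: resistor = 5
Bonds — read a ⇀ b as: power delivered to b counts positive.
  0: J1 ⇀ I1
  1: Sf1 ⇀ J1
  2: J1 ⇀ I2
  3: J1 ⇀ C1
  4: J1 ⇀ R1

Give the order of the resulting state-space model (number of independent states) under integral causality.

3  (C1, I1, I2 all integral)

β1 stroke at Sf1  (Sf1: flow source, stroke at near end)
β0 stroke at I1  (I1: I, integral causality)
β2 stroke at I2  (I2: I, integral causality)
β3 stroke at J1  (C1 outputs effort q/C1)
β4 stroke at R1  (J1: bond 3 brought effort, rest push out)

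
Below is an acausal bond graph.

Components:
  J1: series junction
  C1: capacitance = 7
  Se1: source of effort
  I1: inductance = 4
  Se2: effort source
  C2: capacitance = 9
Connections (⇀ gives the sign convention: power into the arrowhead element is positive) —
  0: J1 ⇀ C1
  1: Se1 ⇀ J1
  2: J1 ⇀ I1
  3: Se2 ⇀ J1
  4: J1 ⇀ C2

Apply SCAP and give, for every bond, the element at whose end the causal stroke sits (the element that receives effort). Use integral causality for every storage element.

b1 stroke→J1  (source Se1 imposes e)
b3 stroke→J1  (source Se2 imposes e)
b0 stroke→J1  (prefer integral on C1)
b2 stroke→I1  (I1: I, integral causality)
b4 stroke→J1  (1-jn J1 has f-setter on 2)

β0 →J1
β1 →J1
β2 →I1
β3 →J1
β4 →J1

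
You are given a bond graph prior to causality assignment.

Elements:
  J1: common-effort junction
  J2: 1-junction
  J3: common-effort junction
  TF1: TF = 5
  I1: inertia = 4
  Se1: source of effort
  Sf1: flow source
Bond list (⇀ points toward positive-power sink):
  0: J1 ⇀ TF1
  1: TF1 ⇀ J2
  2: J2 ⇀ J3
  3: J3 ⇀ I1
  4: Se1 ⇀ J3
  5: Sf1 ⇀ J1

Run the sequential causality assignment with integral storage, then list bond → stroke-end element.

β0 stroke→J1
β1 stroke→TF1
β2 stroke→J2
β3 stroke→I1
β4 stroke→J3
β5 stroke→Sf1

#4 stroke at J3  (Se1: effort source, stroke at far end)
#5 stroke at Sf1  (Sf1 (Sf) sets flow on bond)
#0 stroke at J1  (J1: last free bond brings effort in)
#2 stroke at J2  (J3: bond 4 brought effort, rest push out)
#3 stroke at I1  (J3 effort already set via bond 4)
#1 stroke at TF1  (TF1: transformer flips bond 0)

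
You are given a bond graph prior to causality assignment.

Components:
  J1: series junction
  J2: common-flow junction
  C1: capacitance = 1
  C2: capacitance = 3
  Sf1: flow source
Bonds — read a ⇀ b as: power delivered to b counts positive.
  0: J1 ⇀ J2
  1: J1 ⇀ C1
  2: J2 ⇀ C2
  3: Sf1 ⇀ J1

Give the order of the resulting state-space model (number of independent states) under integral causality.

bond 3 stroke→Sf1  (Sf1 fixes flow; stroke at Sf1)
bond 0 stroke→J1  (1-jn J1 has f-setter on 3)
bond 1 stroke→J1  (1-jn J1 has f-setter on 3)
bond 2 stroke→J2  (1-jn J2 has f-setter on 0)

2  (C1, C2 all integral)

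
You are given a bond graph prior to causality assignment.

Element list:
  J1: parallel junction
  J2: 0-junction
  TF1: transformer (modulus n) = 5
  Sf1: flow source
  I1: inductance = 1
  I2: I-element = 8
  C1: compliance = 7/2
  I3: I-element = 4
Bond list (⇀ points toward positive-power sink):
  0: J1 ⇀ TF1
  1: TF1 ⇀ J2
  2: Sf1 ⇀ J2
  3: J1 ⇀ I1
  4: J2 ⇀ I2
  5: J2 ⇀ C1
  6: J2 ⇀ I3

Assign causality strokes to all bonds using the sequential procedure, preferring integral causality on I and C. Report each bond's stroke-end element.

β2 stroke→Sf1  (source Sf1 imposes f)
β3 stroke→I1  (I1 outputs flow p/I1)
β0 stroke→J1  (closing 0-jn rule on J1)
β1 stroke→TF1  (TF1 one-in-one-out from 0)
β4 stroke→I2  (I2: I, integral causality)
β5 stroke→J2  (C1 integral (e out))
β6 stroke→I3  (J2: bond 5 brought effort, rest push out)

β0 →J1
β1 →TF1
β2 →Sf1
β3 →I1
β4 →I2
β5 →J2
β6 →I3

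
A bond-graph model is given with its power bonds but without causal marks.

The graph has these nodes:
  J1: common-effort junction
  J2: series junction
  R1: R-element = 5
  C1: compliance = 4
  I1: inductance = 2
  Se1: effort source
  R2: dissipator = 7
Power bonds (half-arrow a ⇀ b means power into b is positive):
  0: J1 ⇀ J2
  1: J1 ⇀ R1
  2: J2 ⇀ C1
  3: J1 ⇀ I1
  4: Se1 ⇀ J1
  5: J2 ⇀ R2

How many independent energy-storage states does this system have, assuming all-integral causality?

2  (C1, I1 all integral)

#4 |J1  (Se1 (Se) sets effort on bond)
#0 |J2  (common-e at J1 fixed by 4)
#1 |R1  (common-e at J1 fixed by 4)
#3 |I1  (0-jn J1 has e-setter on 4)
#2 |J2  (C1 integral (e out))
#5 |R2  (J2: last free bond brings flow in)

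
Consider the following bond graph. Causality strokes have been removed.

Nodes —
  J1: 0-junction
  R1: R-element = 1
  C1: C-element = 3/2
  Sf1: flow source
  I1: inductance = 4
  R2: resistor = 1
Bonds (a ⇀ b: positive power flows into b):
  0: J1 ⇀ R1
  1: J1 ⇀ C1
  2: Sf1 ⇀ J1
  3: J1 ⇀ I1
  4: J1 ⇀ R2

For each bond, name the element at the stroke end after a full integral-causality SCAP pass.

bond 2 stroke→Sf1  (Sf1 (Sf) sets flow on bond)
bond 1 stroke→J1  (C1 outputs effort q/C1)
bond 0 stroke→R1  (0-jn J1 has e-setter on 1)
bond 3 stroke→I1  (J1: bond 1 brought effort, rest push out)
bond 4 stroke→R2  (0-jn J1 has e-setter on 1)

β0 stroke→R1
β1 stroke→J1
β2 stroke→Sf1
β3 stroke→I1
β4 stroke→R2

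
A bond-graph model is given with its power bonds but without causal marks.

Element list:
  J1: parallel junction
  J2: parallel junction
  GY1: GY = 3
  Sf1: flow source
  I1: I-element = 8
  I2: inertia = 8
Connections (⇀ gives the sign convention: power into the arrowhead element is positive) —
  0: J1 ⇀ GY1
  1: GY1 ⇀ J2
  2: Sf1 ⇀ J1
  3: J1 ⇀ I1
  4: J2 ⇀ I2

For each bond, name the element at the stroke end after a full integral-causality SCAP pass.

β0 →J1
β1 →J2
β2 →Sf1
β3 →I1
β4 →I2

b2 stroke at Sf1  (Sf1 fixes flow; stroke at Sf1)
b3 stroke at I1  (I1 integral (f out))
b0 stroke at J1  (closing 0-jn rule on J1)
b1 stroke at J2  (GY1 both-in/both-out from 0)
b4 stroke at I2  (common-e at J2 fixed by 1)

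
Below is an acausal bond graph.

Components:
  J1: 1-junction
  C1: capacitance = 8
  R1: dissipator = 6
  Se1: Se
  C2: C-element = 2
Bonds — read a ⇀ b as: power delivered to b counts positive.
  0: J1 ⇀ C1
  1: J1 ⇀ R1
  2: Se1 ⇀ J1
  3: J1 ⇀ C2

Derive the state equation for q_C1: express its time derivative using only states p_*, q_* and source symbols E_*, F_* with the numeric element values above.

dq_C1/dt = E_Se1/6 - q_C1/48 - q_C2/12

bond 2 stroke→J1  (source Se1 imposes e)
bond 0 stroke→J1  (C1: C, integral causality)
bond 3 stroke→J1  (C2 outputs effort q/C2)
bond 1 stroke→R1  (J1: last free bond brings flow in)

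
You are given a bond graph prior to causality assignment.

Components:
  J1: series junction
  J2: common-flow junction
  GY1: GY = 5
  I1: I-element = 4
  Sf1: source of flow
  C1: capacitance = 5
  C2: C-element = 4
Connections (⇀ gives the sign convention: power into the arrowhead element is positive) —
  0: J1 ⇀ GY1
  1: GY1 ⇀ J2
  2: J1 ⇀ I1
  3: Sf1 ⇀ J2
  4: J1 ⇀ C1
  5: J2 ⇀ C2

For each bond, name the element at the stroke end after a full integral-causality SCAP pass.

#0 stroke→J1
#1 stroke→J2
#2 stroke→I1
#3 stroke→Sf1
#4 stroke→J1
#5 stroke→J2

β3 |Sf1  (Sf1 (Sf) sets flow on bond)
β1 |J2  (1-jn J2 has f-setter on 3)
β5 |J2  (common-f at J2 fixed by 3)
β0 |J1  (through GY1, causality inverts; strokes same side of GY1)
β2 |I1  (prefer integral on I1)
β4 |J1  (J1: bond 2 brought flow, rest push out)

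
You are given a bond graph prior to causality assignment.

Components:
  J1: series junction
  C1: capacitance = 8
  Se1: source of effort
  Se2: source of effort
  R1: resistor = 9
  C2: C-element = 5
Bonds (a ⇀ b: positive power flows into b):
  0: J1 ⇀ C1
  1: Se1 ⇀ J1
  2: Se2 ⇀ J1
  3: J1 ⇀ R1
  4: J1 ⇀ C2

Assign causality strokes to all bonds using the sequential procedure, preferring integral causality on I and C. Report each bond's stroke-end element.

β1 →J1  (Se1 fixes effort; stroke away)
β2 →J1  (Se2: effort source, stroke at far end)
β0 →J1  (C1 integral (e out))
β4 →J1  (C2 integral (e out))
β3 →R1  (only one flow-in slot at J1)

#0 |J1
#1 |J1
#2 |J1
#3 |R1
#4 |J1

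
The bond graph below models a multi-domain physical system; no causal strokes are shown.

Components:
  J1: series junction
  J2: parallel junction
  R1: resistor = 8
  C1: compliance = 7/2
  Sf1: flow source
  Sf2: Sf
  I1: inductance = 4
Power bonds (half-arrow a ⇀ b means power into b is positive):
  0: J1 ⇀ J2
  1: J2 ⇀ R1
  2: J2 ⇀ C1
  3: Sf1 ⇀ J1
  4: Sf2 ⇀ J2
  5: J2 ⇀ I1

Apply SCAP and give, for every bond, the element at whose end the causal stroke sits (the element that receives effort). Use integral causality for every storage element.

b0 |J1
b1 |R1
b2 |J2
b3 |Sf1
b4 |Sf2
b5 |I1

b3 →Sf1  (Sf1 (Sf) sets flow on bond)
b4 →Sf2  (source Sf2 imposes f)
b0 →J1  (J1: bond 3 brought flow, rest push out)
b2 →J2  (C1 integral (e out))
b1 →R1  (J2 effort already set via bond 2)
b5 →I1  (J2: bond 2 brought effort, rest push out)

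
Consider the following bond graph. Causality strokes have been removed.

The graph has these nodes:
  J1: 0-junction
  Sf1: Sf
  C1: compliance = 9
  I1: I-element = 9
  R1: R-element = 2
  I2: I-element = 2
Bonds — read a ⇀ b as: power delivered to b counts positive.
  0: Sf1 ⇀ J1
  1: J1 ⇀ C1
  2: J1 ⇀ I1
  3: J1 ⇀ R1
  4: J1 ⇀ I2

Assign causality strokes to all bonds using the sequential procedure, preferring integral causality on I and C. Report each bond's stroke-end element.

bond 0 stroke→Sf1
bond 1 stroke→J1
bond 2 stroke→I1
bond 3 stroke→R1
bond 4 stroke→I2

β0 |Sf1  (source Sf1 imposes f)
β1 |J1  (C1 outputs effort q/C1)
β2 |I1  (common-e at J1 fixed by 1)
β3 |R1  (common-e at J1 fixed by 1)
β4 |I2  (J1: bond 1 brought effort, rest push out)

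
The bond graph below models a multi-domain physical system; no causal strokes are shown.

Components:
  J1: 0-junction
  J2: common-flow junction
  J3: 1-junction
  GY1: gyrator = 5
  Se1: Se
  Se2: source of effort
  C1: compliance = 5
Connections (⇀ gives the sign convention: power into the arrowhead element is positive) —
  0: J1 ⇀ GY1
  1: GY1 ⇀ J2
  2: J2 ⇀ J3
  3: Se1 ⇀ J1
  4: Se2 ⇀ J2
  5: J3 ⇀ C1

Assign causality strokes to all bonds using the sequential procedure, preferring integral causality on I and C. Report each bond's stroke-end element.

β3 stroke→J1  (Se1 (Se) sets effort on bond)
β4 stroke→J2  (Se2 fixes effort; stroke away)
β0 stroke→GY1  (common-e at J1 fixed by 3)
β1 stroke→GY1  (GY GY1: same side as bond 0)
β2 stroke→J2  (J2: bond 1 brought flow, rest push out)
β5 stroke→J3  (common-f at J3 fixed by 2)

b0 |GY1
b1 |GY1
b2 |J2
b3 |J1
b4 |J2
b5 |J3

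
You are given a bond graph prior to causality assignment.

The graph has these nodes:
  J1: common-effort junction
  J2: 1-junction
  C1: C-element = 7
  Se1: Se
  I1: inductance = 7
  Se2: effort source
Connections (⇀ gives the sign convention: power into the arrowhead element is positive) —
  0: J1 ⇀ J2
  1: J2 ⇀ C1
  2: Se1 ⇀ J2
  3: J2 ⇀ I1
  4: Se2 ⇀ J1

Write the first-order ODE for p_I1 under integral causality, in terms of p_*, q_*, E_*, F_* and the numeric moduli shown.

dp_I1/dt = E_Se1 + E_Se2 - q_C1/7

#2 stroke→J2  (source Se1 imposes e)
#4 stroke→J1  (Se2 fixes effort; stroke away)
#0 stroke→J2  (0-jn J1 has e-setter on 4)
#1 stroke→J2  (prefer integral on C1)
#3 stroke→I1  (closing 1-jn rule on J2)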